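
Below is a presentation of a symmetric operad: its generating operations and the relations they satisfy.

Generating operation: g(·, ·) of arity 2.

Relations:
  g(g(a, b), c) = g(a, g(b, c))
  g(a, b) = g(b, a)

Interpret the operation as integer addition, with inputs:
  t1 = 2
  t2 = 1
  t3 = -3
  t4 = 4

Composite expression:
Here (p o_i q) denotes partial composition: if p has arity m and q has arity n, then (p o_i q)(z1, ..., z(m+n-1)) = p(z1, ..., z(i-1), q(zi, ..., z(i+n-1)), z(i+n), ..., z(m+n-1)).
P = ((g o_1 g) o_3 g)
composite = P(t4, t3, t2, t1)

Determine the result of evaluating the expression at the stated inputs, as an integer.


g(t4, t3) = 1
g(t2, t1) = 3
g(g(t4, t3), g(t2, t1)) = 4

4


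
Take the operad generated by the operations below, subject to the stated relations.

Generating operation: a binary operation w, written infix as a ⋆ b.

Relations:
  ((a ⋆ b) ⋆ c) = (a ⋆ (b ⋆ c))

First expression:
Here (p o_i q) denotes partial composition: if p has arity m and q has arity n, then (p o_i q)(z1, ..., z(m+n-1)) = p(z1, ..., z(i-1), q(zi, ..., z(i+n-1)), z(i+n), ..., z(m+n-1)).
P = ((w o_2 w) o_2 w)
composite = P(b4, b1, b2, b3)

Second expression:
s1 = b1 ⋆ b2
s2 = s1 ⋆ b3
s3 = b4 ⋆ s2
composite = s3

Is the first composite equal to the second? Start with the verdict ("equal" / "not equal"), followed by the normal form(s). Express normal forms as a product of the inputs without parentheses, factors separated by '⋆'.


equal; the common form is b4 ⋆ b1 ⋆ b2 ⋆ b3

Normal form of the first expression: b4 ⋆ b1 ⋆ b2 ⋆ b3
Normal form of the second expression: b4 ⋆ b1 ⋆ b2 ⋆ b3
The normal forms match — equal.


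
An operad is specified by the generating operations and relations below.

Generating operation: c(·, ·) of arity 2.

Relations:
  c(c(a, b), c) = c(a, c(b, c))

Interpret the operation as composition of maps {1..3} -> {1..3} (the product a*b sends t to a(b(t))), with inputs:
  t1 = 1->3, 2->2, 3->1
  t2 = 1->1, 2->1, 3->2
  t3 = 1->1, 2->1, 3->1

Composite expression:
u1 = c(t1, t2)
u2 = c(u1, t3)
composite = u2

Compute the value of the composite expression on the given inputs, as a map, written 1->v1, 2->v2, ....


c(t1, t2) = 1->3, 2->3, 3->2
c(c(t1, t2), t3) = 1->3, 2->3, 3->3

1->3, 2->3, 3->3


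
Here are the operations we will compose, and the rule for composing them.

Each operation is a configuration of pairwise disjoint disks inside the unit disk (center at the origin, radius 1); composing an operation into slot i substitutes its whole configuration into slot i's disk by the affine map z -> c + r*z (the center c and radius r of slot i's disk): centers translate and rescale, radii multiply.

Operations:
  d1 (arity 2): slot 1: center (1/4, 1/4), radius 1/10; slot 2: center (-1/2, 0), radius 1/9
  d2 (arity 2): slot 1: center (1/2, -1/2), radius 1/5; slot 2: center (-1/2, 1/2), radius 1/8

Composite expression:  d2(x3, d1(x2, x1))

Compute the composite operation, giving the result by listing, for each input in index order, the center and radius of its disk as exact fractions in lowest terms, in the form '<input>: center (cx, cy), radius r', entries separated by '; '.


x1: center (-9/16, 1/2), radius 1/72; x2: center (-15/32, 17/32), radius 1/80; x3: center (1/2, -1/2), radius 1/5

Follow each x-input down from d2: c' goes to c + r*c', radius to r*r'.
x3: after 1 affine step, its disk has center (1/2, -1/2), radius 1/5
x2: after 2 affine steps, its disk has center (-15/32, 17/32), radius 1/80
x1: after 2 affine steps, its disk has center (-9/16, 1/2), radius 1/72


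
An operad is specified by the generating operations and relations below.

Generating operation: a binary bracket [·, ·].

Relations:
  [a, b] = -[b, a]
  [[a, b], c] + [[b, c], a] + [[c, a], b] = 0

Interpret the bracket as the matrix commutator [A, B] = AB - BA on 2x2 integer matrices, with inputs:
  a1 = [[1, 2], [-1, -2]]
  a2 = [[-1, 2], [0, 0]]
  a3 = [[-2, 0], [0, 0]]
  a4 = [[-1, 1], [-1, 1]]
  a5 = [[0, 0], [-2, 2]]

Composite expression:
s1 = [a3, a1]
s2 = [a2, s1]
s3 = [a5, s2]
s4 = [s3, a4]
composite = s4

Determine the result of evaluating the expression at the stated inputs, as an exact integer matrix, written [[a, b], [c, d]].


[a3, a1] = [[0, -4], [-2, 0]]
[a2, [a3, a1]] = [[-4, 4], [-2, 4]]
[a5, [a2, [a3, a1]]] = [[8, -8], [12, -8]]
[[a5, [a2, [a3, a1]]], a4] = [[-4, 0], [-8, 4]]

[[-4, 0], [-8, 4]]


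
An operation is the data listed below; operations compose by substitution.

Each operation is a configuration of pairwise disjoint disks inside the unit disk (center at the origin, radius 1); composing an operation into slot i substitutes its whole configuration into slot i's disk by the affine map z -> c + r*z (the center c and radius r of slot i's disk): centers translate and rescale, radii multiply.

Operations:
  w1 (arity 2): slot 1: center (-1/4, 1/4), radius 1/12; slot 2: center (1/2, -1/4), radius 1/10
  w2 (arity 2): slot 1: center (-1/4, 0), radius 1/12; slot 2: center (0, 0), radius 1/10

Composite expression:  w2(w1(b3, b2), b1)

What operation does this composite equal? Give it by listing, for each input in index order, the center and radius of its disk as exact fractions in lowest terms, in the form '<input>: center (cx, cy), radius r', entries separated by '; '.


Follow each b-input down from w2: c' goes to c + r*c', radius to r*r'.
b3 passes through 2 substitutions, ending at center (-13/48, 1/48), radius 1/144
b2 passes through 2 substitutions, ending at center (-5/24, -1/48), radius 1/120
b1 passes through 1 substitution, ending at center (0, 0), radius 1/10

b1: center (0, 0), radius 1/10; b2: center (-5/24, -1/48), radius 1/120; b3: center (-13/48, 1/48), radius 1/144


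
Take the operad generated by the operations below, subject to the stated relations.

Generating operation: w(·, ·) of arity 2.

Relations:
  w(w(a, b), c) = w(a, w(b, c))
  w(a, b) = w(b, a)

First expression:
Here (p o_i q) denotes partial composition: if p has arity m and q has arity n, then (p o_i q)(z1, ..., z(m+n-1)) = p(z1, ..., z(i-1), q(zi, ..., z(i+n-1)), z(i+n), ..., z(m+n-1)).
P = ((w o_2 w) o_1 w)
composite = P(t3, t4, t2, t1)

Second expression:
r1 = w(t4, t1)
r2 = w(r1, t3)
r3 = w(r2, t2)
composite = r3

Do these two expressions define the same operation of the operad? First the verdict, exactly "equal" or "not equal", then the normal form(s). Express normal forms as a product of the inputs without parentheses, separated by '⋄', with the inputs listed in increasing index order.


equal — both sides give t1 ⋄ t2 ⋄ t3 ⋄ t4

In normal form, the first expression is t1 ⋄ t2 ⋄ t3 ⋄ t4
In normal form, the second expression is t1 ⋄ t2 ⋄ t3 ⋄ t4
Both agree, so they are equal.


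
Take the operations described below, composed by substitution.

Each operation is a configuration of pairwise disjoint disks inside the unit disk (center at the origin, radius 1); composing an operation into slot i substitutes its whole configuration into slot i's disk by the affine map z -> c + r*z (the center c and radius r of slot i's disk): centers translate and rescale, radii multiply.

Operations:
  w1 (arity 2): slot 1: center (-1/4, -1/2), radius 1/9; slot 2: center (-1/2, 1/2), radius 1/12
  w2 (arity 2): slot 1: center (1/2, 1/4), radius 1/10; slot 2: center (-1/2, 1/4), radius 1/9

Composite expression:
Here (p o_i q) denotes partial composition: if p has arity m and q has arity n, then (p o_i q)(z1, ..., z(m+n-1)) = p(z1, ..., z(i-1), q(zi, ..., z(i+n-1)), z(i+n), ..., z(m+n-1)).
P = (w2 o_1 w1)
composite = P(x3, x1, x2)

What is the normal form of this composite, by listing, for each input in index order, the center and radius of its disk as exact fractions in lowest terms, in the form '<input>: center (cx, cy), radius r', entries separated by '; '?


x1: center (9/20, 3/10), radius 1/120; x2: center (-1/2, 1/4), radius 1/9; x3: center (19/40, 1/5), radius 1/90

Each x-disk chains the slot maps above it in w2; radii multiply.
input x3: composing its 2 substitution steps yields center (19/40, 1/5), radius 1/90
input x1: composing its 2 substitution steps yields center (9/20, 3/10), radius 1/120
input x2: composing its 1 substitution step yields center (-1/2, 1/4), radius 1/9


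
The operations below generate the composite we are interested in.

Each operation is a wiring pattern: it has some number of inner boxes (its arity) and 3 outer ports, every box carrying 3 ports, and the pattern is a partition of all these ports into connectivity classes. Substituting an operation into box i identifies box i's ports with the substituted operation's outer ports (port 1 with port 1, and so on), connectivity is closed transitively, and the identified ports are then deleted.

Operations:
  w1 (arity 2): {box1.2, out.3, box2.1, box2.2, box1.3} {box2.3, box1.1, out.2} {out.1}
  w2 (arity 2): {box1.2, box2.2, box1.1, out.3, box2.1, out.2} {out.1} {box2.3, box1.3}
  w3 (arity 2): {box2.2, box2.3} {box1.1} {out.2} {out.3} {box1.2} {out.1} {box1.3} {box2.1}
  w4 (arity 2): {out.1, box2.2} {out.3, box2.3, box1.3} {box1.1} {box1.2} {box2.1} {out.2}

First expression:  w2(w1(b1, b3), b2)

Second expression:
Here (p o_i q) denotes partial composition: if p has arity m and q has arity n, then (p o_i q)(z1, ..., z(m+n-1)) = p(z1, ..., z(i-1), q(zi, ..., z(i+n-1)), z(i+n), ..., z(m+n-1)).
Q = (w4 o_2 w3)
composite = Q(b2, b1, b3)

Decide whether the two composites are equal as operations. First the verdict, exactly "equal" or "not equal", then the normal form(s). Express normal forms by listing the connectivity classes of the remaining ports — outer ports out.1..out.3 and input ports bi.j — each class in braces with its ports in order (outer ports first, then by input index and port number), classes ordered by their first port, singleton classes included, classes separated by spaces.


not equal: they reduce to {out.1} {out.2, out.3, b1.1, b2.1, b2.2, b3.3} {b1.2, b1.3, b2.3, b3.1, b3.2} and {out.1} {out.2} {out.3, b2.3} {b1.1} {b1.2} {b1.3} {b2.1} {b2.2} {b3.1} {b3.2, b3.3}

The first expression reduces to {out.1} {out.2, out.3, b1.1, b2.1, b2.2, b3.3} {b1.2, b1.3, b2.3, b3.1, b3.2}
The second expression reduces to {out.1} {out.2} {out.3, b2.3} {b1.1} {b1.2} {b1.3} {b2.1} {b2.2} {b3.1} {b3.2, b3.3}
The normal forms differ: not equal.


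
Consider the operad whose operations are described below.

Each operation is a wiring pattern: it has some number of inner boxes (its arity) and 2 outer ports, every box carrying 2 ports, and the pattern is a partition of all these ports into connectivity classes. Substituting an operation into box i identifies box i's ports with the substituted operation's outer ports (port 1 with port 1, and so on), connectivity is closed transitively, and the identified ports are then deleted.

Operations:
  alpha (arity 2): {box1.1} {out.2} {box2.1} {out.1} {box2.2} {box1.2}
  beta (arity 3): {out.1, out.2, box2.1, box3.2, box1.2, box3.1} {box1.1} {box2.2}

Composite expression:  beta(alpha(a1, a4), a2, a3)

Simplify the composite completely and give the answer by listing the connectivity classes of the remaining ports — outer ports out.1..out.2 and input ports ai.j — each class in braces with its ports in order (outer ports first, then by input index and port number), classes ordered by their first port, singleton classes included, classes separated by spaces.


{out.1, out.2, a2.1, a3.1, a3.2} {a1.1} {a1.2} {a2.2} {a4.1} {a4.2}


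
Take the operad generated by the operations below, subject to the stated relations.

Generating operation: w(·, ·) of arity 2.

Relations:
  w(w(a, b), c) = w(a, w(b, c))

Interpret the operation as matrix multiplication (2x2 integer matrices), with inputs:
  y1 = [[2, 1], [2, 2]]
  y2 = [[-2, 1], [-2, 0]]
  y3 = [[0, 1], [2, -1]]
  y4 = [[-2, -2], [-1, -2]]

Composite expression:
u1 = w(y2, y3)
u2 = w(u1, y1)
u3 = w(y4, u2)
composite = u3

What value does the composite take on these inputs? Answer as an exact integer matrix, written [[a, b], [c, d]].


[[12, 16], [10, 12]]

w(y2, y3) = [[2, -3], [0, -2]]
w(w(y2, y3), y1) = [[-2, -4], [-4, -4]]
w(y4, w(w(y2, y3), y1)) = [[12, 16], [10, 12]]


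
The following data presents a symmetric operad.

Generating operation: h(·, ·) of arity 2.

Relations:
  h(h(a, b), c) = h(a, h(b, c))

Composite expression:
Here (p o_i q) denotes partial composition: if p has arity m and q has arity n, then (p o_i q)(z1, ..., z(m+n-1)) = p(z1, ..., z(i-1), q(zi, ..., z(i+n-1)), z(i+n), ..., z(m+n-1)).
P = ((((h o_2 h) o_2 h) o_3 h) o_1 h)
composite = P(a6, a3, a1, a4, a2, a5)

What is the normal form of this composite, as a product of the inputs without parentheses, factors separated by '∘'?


a6 ∘ a3 ∘ a1 ∘ a4 ∘ a2 ∘ a5

Every regrouping of h is equal, so read the a-inputs in written order.
h(a6, a3) linearizes to a6 ∘ a3
h(a4, a2) linearizes to a4 ∘ a2
h(a1, h(a4, a2)) linearizes to a1 ∘ a4 ∘ a2
h(h(a1, h(a4, a2)), a5) linearizes to a1 ∘ a4 ∘ a2 ∘ a5
h(h(a6, a3), h(h(a1, h(a4, a2)), a5)) linearizes to a6 ∘ a3 ∘ a1 ∘ a4 ∘ a2 ∘ a5


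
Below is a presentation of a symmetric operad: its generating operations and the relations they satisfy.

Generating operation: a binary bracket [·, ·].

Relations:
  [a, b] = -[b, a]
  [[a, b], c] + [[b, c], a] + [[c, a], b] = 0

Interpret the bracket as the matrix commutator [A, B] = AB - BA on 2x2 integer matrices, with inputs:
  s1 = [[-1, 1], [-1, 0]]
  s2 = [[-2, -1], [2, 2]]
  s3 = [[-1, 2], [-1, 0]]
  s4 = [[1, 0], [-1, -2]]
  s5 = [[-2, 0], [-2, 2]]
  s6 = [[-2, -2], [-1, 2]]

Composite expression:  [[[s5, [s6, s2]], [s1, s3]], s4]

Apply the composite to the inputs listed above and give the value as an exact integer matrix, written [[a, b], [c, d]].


[[16, 48], [544, -16]]

[s6, s2] = [[-5, -4], [12, 5]]
[s5, [s6, s2]] = [[-8, 16], [68, 8]]
[s1, s3] = [[1, -1], [0, -1]]
[[s5, [s6, s2]], [s1, s3]] = [[68, -16], [136, -68]]
[[[s5, [s6, s2]], [s1, s3]], s4] = [[16, 48], [544, -16]]


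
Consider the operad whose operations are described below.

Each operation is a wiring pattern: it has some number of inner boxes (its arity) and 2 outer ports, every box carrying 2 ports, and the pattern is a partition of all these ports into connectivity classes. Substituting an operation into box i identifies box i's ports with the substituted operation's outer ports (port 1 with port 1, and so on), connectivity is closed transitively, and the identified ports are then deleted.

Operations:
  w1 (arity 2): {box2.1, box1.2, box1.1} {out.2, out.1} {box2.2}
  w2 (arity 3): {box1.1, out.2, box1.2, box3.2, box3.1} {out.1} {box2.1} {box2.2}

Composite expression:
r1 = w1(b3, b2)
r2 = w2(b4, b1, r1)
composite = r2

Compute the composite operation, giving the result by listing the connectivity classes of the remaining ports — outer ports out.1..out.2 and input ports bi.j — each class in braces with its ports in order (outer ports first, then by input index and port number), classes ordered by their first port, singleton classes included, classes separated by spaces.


{out.1} {out.2, b4.1, b4.2} {b1.1} {b1.2} {b2.1, b3.1, b3.2} {b2.2}

After gluing at w2, chains via deleted ports link the b-ports.
composing w1 on (b3, b2), with out.j its own outer ports: {out.1, out.2} {b2.1, b3.1, b3.2} {b2.2}
composing w2 on (b4, b1, b3, b2), with out.j its own outer ports: {out.1} {out.2, b4.1, b4.2} {b1.1} {b1.2} {b2.1, b3.1, b3.2} {b2.2}


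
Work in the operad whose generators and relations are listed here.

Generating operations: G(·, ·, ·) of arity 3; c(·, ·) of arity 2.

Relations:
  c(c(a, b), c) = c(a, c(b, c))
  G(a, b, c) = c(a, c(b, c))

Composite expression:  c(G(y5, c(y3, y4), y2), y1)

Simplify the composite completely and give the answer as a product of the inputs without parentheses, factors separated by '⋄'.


y5 ⋄ y3 ⋄ y4 ⋄ y2 ⋄ y1

All parenthesizations of c agree; list the y-inputs left to right.
c(y3, y4) linearizes to y3 ⋄ y4
G(y5, c(y3, y4), y2) linearizes to y5 ⋄ y3 ⋄ y4 ⋄ y2
c(G(y5, c(y3, y4), y2), y1) linearizes to y5 ⋄ y3 ⋄ y4 ⋄ y2 ⋄ y1


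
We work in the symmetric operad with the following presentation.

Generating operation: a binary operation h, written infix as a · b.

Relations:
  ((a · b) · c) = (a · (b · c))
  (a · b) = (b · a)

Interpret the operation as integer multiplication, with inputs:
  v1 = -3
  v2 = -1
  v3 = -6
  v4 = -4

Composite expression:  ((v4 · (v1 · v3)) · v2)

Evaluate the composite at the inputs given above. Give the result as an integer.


72

(v1 · v3) = 18
(v4 · (v1 · v3)) = -72
((v4 · (v1 · v3)) · v2) = 72


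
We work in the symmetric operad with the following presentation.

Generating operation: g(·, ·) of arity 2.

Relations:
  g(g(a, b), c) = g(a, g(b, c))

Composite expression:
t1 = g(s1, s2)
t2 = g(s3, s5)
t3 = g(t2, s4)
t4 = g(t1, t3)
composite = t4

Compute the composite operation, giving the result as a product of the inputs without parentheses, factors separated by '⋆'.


s1 ⋆ s2 ⋆ s3 ⋆ s5 ⋆ s4


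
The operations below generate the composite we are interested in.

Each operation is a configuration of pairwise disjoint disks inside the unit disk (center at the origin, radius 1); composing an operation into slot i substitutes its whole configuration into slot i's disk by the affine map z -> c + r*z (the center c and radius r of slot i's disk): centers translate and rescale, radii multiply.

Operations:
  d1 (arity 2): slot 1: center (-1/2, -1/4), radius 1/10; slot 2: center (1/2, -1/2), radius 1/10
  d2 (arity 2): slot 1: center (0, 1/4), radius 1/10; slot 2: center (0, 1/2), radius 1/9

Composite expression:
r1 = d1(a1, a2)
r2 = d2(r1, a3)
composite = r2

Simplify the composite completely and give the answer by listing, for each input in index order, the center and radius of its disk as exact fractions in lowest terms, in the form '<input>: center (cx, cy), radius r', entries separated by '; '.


a1: center (-1/20, 9/40), radius 1/100; a2: center (1/20, 1/5), radius 1/100; a3: center (0, 1/2), radius 1/9


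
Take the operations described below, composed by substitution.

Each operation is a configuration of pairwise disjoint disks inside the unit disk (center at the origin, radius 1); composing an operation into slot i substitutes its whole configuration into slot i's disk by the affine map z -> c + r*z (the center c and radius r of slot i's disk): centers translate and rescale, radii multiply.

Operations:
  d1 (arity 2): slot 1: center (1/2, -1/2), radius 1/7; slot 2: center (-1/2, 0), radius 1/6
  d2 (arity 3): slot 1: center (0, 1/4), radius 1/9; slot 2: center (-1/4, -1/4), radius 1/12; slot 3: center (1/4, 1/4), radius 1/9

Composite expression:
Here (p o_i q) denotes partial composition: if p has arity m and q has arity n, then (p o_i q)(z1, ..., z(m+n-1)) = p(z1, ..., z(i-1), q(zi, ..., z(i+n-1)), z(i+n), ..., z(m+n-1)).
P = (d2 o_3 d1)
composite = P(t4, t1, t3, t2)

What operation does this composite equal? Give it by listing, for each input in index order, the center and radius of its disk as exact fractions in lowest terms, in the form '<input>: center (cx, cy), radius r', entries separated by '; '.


t1: center (-1/4, -1/4), radius 1/12; t2: center (7/36, 1/4), radius 1/54; t3: center (11/36, 7/36), radius 1/63; t4: center (0, 1/4), radius 1/9


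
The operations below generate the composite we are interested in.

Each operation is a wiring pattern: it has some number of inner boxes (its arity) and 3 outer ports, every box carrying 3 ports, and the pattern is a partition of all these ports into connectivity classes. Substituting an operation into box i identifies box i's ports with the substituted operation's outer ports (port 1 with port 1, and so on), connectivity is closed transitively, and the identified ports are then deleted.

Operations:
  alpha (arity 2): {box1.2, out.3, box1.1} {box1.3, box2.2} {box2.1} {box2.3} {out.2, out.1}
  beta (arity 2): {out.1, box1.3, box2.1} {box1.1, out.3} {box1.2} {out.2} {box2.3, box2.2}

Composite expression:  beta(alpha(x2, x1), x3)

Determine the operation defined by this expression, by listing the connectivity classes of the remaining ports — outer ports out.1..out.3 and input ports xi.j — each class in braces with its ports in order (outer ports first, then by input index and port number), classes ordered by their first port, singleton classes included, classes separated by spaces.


{out.1, x2.1, x2.2, x3.1} {out.2} {out.3} {x1.1} {x1.2, x2.3} {x1.3} {x3.2, x3.3}

Connectivity passes through glued beta-boundaries; trace each wire chain.
composing alpha on (x2, x1), with out.j its own outer ports: {out.1, out.2} {out.3, x2.1, x2.2} {x1.1} {x1.2, x2.3} {x1.3}
composing beta on (x2, x1, x3), with out.j its own outer ports: {out.1, x2.1, x2.2, x3.1} {out.2} {out.3} {x1.1} {x1.2, x2.3} {x1.3} {x3.2, x3.3}


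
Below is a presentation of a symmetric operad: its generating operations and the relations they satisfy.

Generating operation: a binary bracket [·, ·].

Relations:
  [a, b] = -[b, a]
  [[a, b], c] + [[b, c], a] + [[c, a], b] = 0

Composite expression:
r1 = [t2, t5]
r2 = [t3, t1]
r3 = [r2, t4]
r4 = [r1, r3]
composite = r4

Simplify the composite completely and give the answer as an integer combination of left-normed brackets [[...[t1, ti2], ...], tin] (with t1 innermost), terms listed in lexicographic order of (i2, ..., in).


Skip Jacobi rewriting: expand, keep t1-initial words, read off terms.
Composite bracket: [[t2, t5], [[t3, t1], t4]]
Applying ab - ba throughout gives 16 signed words (2^4 = 16).
Keep just the words that open with t1:
  the word t1t3t4t2t5 carries sign +1 and contributes +[[[[t1, t3], t4], t2], t5]
  the word t1t3t4t5t2 carries sign -1 and contributes -[[[[t1, t3], t4], t5], t2]

[[[[t1, t3], t4], t2], t5] - [[[[t1, t3], t4], t5], t2]


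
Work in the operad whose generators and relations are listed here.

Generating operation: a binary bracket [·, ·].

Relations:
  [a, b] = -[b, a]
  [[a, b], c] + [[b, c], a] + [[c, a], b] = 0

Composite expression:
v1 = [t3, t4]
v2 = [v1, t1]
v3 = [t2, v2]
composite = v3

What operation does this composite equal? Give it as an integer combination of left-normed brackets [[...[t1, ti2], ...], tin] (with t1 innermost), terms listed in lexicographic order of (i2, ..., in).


In the tensor algebra, words opening t1 carry the t1-anchored form.
Composite bracket: [t2, [[t3, t4], t1]]
Under [a, b] = ab - ba we get 8 signed associative words (2^3 = 8).
The t1-initial words carry the normal form:
  t1t3t4t2 appears with sign +1, giving the term +[[[t1, t3], t4], t2]
  t1t4t3t2 appears with sign -1, giving the term -[[[t1, t4], t3], t2]

[[[t1, t3], t4], t2] - [[[t1, t4], t3], t2]


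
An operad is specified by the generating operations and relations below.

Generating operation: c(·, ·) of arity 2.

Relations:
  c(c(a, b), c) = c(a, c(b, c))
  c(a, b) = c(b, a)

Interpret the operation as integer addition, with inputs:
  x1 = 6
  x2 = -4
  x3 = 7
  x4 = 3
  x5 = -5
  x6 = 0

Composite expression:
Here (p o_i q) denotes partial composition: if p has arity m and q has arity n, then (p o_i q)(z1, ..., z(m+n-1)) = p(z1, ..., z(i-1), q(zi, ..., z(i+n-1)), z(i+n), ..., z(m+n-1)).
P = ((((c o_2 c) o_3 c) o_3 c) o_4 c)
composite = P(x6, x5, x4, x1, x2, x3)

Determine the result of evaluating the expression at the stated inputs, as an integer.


7


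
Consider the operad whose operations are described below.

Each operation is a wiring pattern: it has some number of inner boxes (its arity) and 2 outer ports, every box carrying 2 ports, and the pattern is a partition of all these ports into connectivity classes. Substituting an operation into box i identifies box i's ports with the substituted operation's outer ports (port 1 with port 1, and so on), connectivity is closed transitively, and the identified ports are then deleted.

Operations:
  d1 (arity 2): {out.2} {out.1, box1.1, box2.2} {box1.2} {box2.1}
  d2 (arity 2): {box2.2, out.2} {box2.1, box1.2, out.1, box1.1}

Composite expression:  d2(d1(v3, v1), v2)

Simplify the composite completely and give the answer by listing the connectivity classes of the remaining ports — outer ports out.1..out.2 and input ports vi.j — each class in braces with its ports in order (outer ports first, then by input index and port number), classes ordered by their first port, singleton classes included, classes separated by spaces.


{out.1, v1.2, v2.1, v3.1} {out.2, v2.2} {v1.1} {v3.2}

Two ports join when wires chain via d2-identified ports.
through d1, on inputs (v3, v1): {out.1, v1.2, v3.1} {out.2} {v1.1} {v3.2} (out.j = stage outer ports)
through d2, on inputs (v3, v1, v2): {out.1, v1.2, v2.1, v3.1} {out.2, v2.2} {v1.1} {v3.2} (out.j = stage outer ports)


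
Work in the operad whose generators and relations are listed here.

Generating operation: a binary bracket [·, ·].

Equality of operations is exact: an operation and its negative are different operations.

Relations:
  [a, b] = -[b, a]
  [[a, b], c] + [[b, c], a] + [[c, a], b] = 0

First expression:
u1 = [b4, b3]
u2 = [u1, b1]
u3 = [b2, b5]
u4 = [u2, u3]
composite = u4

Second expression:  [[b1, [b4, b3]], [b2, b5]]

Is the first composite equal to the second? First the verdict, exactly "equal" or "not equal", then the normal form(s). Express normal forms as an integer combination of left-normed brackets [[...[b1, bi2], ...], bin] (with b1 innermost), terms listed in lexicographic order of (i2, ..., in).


not equal: they reduce to [[[[b1, b3], b4], b2], b5] - [[[[b1, b3], b4], b5], b2] - [[[[b1, b4], b3], b2], b5] + [[[[b1, b4], b3], b5], b2] and -[[[[b1, b3], b4], b2], b5] + [[[[b1, b3], b4], b5], b2] + [[[[b1, b4], b3], b2], b5] - [[[[b1, b4], b3], b5], b2]

In normal form, the first expression is [[[[b1, b3], b4], b2], b5] - [[[[b1, b3], b4], b5], b2] - [[[[b1, b4], b3], b2], b5] + [[[[b1, b4], b3], b5], b2]
In normal form, the second expression is -[[[[b1, b3], b4], b2], b5] + [[[[b1, b3], b4], b5], b2] + [[[[b1, b4], b3], b2], b5] - [[[[b1, b4], b3], b5], b2]
No match — not equal.


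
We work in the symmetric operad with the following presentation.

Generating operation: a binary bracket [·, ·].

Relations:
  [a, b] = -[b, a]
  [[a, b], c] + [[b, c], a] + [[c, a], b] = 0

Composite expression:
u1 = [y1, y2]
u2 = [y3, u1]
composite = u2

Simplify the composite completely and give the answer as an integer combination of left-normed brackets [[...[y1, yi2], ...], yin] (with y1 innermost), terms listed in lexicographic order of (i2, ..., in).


Expand each bracket as ab - ba; the y1-initial words give the coefficients.
Composite bracket: [y3, [y1, y2]]
Expanding via [a, b] = ab - ba: 4 signed words (2^2 = 4).
Collect the words opening with y1:
  from y1y2y3, sign -1: term -[[y1, y2], y3]

-[[y1, y2], y3]


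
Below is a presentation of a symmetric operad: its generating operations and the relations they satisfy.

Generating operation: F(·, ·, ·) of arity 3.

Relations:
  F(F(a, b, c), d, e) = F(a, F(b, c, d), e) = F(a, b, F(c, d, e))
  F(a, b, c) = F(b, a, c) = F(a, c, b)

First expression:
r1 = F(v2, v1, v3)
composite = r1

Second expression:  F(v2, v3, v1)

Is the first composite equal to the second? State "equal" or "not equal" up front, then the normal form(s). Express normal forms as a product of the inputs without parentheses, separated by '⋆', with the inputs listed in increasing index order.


equal; both compose to v1 ⋆ v2 ⋆ v3

The first expression reduces to v1 ⋆ v2 ⋆ v3
The second expression reduces to v1 ⋆ v2 ⋆ v3
Identical normal forms: equal.


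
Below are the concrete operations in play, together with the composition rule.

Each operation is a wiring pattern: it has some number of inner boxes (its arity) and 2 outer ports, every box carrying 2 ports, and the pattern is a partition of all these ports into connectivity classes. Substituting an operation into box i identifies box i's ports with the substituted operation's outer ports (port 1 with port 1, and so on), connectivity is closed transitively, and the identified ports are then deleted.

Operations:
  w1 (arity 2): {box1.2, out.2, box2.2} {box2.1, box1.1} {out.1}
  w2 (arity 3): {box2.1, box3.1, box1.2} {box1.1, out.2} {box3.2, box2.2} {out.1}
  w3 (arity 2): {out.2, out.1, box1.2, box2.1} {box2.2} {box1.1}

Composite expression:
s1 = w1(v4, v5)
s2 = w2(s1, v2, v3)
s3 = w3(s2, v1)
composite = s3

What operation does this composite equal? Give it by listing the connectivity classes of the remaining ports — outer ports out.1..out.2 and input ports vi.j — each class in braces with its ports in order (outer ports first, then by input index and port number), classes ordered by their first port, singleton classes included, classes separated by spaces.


{out.1, out.2, v1.1} {v1.2} {v2.1, v3.1, v4.2, v5.2} {v2.2, v3.2} {v4.1, v5.1}


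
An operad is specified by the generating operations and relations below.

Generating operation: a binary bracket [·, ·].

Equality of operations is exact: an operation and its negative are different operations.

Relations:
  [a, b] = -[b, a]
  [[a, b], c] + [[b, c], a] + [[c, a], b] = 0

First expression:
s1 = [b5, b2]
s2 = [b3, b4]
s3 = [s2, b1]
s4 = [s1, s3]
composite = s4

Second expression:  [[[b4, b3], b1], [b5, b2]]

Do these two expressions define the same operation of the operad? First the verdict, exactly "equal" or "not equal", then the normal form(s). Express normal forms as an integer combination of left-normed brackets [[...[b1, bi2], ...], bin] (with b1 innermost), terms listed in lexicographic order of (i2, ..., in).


equal; the common form is -[[[[b1, b3], b4], b2], b5] + [[[[b1, b3], b4], b5], b2] + [[[[b1, b4], b3], b2], b5] - [[[[b1, b4], b3], b5], b2]

The first expression reduces to -[[[[b1, b3], b4], b2], b5] + [[[[b1, b3], b4], b5], b2] + [[[[b1, b4], b3], b2], b5] - [[[[b1, b4], b3], b5], b2]
The second expression reduces to -[[[[b1, b3], b4], b2], b5] + [[[[b1, b3], b4], b5], b2] + [[[[b1, b4], b3], b2], b5] - [[[[b1, b4], b3], b5], b2]
Identical normal forms: equal.


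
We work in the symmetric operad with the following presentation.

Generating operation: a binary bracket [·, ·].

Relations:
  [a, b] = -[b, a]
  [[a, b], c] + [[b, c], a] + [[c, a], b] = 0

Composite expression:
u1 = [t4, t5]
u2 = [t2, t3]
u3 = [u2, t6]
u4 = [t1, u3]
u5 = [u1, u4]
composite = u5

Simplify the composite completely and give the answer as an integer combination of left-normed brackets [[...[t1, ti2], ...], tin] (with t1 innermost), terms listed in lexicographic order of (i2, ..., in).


-[[[[[t1, t2], t3], t6], t4], t5] + [[[[[t1, t2], t3], t6], t5], t4] + [[[[[t1, t3], t2], t6], t4], t5] - [[[[[t1, t3], t2], t6], t5], t4] + [[[[[t1, t6], t2], t3], t4], t5] - [[[[[t1, t6], t2], t3], t5], t4] - [[[[[t1, t6], t3], t2], t4], t5] + [[[[[t1, t6], t3], t2], t5], t4]

Left-normed coefficients sit on the t1-initial expansion words.
Composite bracket: [[t4, t5], [t1, [[t2, t3], t6]]]
The bracket unfolds into 32 signed words via [a, b] = ab - ba (2^5 = 32).
Only words starting with t1 matter:
  t1t2t3t6t4t5 appears with sign -1, giving the term -[[[[[t1, t2], t3], t6], t4], t5]
  t1t2t3t6t5t4 appears with sign +1, giving the term +[[[[[t1, t2], t3], t6], t5], t4]
  t1t3t2t6t4t5 appears with sign +1, giving the term +[[[[[t1, t3], t2], t6], t4], t5]
  t1t3t2t6t5t4 appears with sign -1, giving the term -[[[[[t1, t3], t2], t6], t5], t4]
  t1t6t2t3t4t5 appears with sign +1, giving the term +[[[[[t1, t6], t2], t3], t4], t5]
  t1t6t2t3t5t4 appears with sign -1, giving the term -[[[[[t1, t6], t2], t3], t5], t4]
  t1t6t3t2t4t5 appears with sign -1, giving the term -[[[[[t1, t6], t3], t2], t4], t5]
  t1t6t3t2t5t4 appears with sign +1, giving the term +[[[[[t1, t6], t3], t2], t5], t4]


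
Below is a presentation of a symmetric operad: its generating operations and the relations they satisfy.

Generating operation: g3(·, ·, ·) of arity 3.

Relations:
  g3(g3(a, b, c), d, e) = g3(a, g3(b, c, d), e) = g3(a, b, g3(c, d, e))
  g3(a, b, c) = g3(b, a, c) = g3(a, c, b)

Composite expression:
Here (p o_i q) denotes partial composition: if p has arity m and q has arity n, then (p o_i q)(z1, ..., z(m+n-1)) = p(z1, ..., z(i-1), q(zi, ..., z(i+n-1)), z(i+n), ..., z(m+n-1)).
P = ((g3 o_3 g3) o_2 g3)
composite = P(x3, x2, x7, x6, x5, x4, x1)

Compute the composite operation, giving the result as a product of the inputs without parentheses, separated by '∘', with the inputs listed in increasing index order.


Reordering under g3 is free, so list the x-inputs canonically.
g3(x2, x7, x6) reduces to x2 ∘ x7 ∘ x6
g3(x5, x4, x1) reduces to x5 ∘ x4 ∘ x1
g3(x3, g3(x2, x7, x6), g3(x5, x4, x1)) reduces to x3 ∘ x2 ∘ x7 ∘ x6 ∘ x5 ∘ x4 ∘ x1
reordering the factors by index: x1 ∘ x2 ∘ x3 ∘ x4 ∘ x5 ∘ x6 ∘ x7

x1 ∘ x2 ∘ x3 ∘ x4 ∘ x5 ∘ x6 ∘ x7


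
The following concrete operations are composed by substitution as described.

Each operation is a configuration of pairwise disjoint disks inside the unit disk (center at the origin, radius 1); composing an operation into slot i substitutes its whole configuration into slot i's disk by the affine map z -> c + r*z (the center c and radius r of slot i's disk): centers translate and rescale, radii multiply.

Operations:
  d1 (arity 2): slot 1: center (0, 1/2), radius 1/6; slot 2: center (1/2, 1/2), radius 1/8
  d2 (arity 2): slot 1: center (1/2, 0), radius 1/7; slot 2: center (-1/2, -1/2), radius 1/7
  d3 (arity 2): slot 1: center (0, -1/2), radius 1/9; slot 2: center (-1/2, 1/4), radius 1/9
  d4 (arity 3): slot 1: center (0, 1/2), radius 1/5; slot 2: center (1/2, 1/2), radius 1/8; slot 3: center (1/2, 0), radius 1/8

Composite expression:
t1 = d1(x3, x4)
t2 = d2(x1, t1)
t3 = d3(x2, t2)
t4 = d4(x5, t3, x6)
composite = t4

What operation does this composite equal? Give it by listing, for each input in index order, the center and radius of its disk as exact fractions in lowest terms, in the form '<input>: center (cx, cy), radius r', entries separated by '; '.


Below d4, radii multiply path by path; the x-disk centers shift.
input x5: applying the 1 nested substitution gives center (0, 1/2), radius 1/5
input x2: applying the 2 nested substitutions gives center (1/2, 7/16), radius 1/72
input x1: applying the 3 nested substitutions gives center (4/9, 17/32), radius 1/504
input x3: applying the 4 nested substitutions gives center (31/72, 353/672), radius 1/3024
input x4: applying the 4 nested substitutions gives center (145/336, 353/672), radius 1/4032
input x6: applying the 1 nested substitution gives center (1/2, 0), radius 1/8

x1: center (4/9, 17/32), radius 1/504; x2: center (1/2, 7/16), radius 1/72; x3: center (31/72, 353/672), radius 1/3024; x4: center (145/336, 353/672), radius 1/4032; x5: center (0, 1/2), radius 1/5; x6: center (1/2, 0), radius 1/8


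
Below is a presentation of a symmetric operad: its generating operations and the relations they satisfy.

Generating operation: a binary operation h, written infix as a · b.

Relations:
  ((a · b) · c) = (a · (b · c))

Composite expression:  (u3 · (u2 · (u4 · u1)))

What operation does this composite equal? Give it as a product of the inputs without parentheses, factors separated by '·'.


u3 · u2 · u4 · u1

The h-tree's shape is irrelevant; the u-reading-order decides.
(u4 · u1) unparenthesizes to u4 · u1
(u2 · (u4 · u1)) unparenthesizes to u2 · u4 · u1
(u3 · (u2 · (u4 · u1))) unparenthesizes to u3 · u2 · u4 · u1


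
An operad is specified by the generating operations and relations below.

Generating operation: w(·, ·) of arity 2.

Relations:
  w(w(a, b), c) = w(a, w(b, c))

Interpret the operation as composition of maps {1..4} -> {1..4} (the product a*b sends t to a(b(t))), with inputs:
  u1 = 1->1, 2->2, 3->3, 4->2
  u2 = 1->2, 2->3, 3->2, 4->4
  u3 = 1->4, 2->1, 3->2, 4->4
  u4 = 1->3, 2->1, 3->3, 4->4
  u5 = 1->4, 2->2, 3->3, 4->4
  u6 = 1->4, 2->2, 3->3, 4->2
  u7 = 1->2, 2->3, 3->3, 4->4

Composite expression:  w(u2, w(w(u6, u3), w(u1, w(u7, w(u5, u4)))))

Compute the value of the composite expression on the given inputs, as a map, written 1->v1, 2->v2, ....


1->3, 2->4, 3->3, 4->4

w(u6, u3) = 1->2, 2->4, 3->2, 4->2
w(u5, u4) = 1->3, 2->4, 3->3, 4->4
w(u7, w(u5, u4)) = 1->3, 2->4, 3->3, 4->4
w(u1, w(u7, w(u5, u4))) = 1->3, 2->2, 3->3, 4->2
w(w(u6, u3), w(u1, w(u7, w(u5, u4)))) = 1->2, 2->4, 3->2, 4->4
w(u2, w(w(u6, u3), w(u1, w(u7, w(u5, u4))))) = 1->3, 2->4, 3->3, 4->4


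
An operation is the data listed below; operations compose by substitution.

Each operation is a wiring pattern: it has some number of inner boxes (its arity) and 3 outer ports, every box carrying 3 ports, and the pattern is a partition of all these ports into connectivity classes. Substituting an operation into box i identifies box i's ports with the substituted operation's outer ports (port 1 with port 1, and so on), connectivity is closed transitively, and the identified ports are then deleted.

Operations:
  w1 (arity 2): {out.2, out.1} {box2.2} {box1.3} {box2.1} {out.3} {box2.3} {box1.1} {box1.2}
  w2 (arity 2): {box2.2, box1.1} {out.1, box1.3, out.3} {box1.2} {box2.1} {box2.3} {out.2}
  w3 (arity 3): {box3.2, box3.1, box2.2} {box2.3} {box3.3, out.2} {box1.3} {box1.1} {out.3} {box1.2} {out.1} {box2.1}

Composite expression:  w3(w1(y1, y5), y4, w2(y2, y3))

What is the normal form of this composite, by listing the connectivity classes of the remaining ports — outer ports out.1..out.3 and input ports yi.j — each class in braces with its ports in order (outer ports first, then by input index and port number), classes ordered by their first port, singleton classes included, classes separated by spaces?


Reachability decides: close wires over w3-identified ports.
after w1, the pattern on (y1, y5) reads {out.1, out.2} {out.3} {y1.1} {y1.2} {y1.3} {y5.1} {y5.2} {y5.3} (out.j = its outer ports)
after w2, the pattern on (y2, y3) reads {out.1, out.3, y2.3} {out.2} {y2.1, y3.2} {y2.2} {y3.1} {y3.3} (out.j = its outer ports)
after w3, the pattern on (y1, y5, y4, y2, y3) reads {out.1} {out.2, y2.3, y4.2} {out.3} {y1.1} {y1.2} {y1.3} {y2.1, y3.2} {y2.2} {y3.1} {y3.3} {y4.1} {y4.3} {y5.1} {y5.2} {y5.3} (out.j = its outer ports)

{out.1} {out.2, y2.3, y4.2} {out.3} {y1.1} {y1.2} {y1.3} {y2.1, y3.2} {y2.2} {y3.1} {y3.3} {y4.1} {y4.3} {y5.1} {y5.2} {y5.3}


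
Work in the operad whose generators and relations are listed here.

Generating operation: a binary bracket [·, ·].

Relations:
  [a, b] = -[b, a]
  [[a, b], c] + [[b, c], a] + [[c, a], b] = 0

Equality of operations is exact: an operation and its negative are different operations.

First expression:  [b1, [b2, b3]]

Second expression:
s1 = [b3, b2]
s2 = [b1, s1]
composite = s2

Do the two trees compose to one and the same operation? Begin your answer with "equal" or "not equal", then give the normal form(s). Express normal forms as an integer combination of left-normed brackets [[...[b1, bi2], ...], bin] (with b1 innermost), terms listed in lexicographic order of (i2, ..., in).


not equal; first: [[b1, b2], b3] - [[b1, b3], b2]; second: -[[b1, b2], b3] + [[b1, b3], b2]


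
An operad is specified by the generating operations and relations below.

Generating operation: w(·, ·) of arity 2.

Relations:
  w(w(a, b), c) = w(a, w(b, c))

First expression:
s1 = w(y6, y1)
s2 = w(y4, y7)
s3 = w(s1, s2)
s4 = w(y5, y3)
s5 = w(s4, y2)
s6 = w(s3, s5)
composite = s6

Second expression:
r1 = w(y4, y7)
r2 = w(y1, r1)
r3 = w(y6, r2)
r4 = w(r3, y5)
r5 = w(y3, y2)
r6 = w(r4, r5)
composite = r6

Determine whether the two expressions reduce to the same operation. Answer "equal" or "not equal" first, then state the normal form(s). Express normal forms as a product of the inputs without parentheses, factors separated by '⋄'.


The first composite normalizes to y6 ⋄ y1 ⋄ y4 ⋄ y7 ⋄ y5 ⋄ y3 ⋄ y2
The second composite normalizes to y6 ⋄ y1 ⋄ y4 ⋄ y7 ⋄ y5 ⋄ y3 ⋄ y2
The forms coincide; equal.

equal; both compose to y6 ⋄ y1 ⋄ y4 ⋄ y7 ⋄ y5 ⋄ y3 ⋄ y2


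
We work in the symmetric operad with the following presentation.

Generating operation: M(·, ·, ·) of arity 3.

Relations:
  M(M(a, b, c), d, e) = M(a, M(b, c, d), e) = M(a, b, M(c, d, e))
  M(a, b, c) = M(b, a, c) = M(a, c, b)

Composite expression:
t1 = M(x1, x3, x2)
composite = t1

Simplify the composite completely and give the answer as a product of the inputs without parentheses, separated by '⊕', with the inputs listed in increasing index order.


x1 ⊕ x2 ⊕ x3

Both nesting and order wash out for M; what remains is which x's occur.
M(x1, x3, x2) collapses to x1 ⊕ x3 ⊕ x2
putting the inputs in ascending order: x1 ⊕ x2 ⊕ x3
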